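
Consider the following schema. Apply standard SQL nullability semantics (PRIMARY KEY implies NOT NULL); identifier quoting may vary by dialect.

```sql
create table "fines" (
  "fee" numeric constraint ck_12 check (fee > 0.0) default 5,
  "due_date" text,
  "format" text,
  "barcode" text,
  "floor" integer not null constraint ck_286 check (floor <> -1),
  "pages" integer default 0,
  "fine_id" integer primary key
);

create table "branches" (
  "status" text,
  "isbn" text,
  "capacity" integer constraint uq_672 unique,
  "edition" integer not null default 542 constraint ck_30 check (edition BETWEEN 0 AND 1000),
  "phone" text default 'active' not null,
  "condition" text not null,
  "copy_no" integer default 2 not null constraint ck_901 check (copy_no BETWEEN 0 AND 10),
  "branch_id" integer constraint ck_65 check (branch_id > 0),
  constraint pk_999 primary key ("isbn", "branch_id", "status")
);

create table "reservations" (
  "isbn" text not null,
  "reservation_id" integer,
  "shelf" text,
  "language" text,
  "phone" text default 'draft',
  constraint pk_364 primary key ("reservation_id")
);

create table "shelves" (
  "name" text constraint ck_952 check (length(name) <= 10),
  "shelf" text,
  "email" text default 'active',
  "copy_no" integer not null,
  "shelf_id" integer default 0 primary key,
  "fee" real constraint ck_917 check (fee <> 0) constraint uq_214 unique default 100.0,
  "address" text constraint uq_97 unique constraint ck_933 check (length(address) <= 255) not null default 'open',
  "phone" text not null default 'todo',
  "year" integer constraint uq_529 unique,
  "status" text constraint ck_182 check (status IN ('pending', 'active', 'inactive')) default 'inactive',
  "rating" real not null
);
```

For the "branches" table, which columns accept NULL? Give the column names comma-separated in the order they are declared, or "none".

- status: part of the PRIMARY KEY, which implies NOT NULL → not nullable.
- isbn: part of the PRIMARY KEY, which implies NOT NULL → not nullable.
- capacity: UNIQUE does not imply NOT NULL → nullable.
- edition: declared NOT NULL → not nullable.
- phone: declared NOT NULL → not nullable.
- condition: declared NOT NULL → not nullable.
- copy_no: declared NOT NULL → not nullable.
- branch_id: part of the PRIMARY KEY, which implies NOT NULL → not nullable.

capacity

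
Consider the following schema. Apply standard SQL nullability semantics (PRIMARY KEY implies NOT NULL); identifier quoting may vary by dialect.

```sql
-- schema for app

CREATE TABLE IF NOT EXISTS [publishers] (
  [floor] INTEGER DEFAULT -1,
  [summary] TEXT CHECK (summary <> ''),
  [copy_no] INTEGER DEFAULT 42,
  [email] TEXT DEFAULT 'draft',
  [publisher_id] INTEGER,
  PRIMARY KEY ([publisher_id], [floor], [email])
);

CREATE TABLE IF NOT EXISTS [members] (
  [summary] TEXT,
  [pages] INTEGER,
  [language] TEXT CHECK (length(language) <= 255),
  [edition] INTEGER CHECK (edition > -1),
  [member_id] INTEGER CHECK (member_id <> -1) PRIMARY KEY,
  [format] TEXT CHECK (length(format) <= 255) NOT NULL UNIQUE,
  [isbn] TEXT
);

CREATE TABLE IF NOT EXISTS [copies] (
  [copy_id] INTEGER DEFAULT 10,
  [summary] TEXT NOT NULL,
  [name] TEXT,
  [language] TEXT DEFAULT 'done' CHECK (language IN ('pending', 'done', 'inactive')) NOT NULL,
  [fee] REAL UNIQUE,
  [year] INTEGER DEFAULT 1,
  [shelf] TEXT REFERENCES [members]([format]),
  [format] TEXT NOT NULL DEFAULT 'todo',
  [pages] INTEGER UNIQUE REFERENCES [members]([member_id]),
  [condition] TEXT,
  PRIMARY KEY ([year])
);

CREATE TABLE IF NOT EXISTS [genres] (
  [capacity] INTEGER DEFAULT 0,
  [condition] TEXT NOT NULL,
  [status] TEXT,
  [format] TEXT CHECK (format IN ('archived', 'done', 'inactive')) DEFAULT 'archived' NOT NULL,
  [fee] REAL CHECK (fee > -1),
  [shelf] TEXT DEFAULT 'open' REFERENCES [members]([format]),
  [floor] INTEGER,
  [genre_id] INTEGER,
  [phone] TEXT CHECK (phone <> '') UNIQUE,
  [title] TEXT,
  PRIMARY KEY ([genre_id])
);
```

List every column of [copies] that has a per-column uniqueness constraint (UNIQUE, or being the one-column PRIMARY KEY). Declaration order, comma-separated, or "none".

- copy_id: no UNIQUE or single-column PK constraint.
- summary: no UNIQUE or single-column PK constraint.
- name: no UNIQUE or single-column PK constraint.
- language: no UNIQUE or single-column PK constraint.
- fee: declared UNIQUE → unique.
- year: single-column PRIMARY KEY → unique.
- shelf: no UNIQUE or single-column PK constraint.
- format: no UNIQUE or single-column PK constraint.
- pages: declared UNIQUE → unique.
- condition: no UNIQUE or single-column PK constraint.

fee, year, pages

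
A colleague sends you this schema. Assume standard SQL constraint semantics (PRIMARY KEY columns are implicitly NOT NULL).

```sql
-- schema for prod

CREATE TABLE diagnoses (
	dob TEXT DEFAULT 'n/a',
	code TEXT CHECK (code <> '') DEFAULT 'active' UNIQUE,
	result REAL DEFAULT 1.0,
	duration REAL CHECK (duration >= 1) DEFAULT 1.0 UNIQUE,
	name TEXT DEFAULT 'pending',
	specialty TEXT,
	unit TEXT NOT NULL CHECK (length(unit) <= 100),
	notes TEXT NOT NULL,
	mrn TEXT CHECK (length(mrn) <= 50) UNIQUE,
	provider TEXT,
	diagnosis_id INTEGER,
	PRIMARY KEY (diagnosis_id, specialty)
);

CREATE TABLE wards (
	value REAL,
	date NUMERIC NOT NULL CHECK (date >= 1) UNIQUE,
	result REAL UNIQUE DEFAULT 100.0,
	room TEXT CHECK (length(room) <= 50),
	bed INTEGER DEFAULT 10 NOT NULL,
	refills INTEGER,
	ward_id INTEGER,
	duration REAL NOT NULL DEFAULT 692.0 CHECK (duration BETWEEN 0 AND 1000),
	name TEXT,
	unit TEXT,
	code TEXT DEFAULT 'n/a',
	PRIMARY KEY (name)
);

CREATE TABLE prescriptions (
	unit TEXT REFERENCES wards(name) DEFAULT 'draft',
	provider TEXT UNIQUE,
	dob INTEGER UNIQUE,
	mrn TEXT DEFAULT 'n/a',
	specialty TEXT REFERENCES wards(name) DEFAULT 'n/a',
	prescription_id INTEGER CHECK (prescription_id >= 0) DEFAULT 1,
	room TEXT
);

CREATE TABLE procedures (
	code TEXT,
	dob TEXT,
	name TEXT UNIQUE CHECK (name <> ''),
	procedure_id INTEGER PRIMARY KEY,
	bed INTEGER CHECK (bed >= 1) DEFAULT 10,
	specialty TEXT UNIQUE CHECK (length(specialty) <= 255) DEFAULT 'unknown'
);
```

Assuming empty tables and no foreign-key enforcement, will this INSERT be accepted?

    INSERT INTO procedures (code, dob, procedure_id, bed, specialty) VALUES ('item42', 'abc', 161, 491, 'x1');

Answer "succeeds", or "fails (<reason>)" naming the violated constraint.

NOT NULL columns: procedure_id is supplied.
CHECK constraints: 491 satisfies (bed >= 1); 'x1' satisfies (length(specialty) <= 255).
No constraint is violated.

succeeds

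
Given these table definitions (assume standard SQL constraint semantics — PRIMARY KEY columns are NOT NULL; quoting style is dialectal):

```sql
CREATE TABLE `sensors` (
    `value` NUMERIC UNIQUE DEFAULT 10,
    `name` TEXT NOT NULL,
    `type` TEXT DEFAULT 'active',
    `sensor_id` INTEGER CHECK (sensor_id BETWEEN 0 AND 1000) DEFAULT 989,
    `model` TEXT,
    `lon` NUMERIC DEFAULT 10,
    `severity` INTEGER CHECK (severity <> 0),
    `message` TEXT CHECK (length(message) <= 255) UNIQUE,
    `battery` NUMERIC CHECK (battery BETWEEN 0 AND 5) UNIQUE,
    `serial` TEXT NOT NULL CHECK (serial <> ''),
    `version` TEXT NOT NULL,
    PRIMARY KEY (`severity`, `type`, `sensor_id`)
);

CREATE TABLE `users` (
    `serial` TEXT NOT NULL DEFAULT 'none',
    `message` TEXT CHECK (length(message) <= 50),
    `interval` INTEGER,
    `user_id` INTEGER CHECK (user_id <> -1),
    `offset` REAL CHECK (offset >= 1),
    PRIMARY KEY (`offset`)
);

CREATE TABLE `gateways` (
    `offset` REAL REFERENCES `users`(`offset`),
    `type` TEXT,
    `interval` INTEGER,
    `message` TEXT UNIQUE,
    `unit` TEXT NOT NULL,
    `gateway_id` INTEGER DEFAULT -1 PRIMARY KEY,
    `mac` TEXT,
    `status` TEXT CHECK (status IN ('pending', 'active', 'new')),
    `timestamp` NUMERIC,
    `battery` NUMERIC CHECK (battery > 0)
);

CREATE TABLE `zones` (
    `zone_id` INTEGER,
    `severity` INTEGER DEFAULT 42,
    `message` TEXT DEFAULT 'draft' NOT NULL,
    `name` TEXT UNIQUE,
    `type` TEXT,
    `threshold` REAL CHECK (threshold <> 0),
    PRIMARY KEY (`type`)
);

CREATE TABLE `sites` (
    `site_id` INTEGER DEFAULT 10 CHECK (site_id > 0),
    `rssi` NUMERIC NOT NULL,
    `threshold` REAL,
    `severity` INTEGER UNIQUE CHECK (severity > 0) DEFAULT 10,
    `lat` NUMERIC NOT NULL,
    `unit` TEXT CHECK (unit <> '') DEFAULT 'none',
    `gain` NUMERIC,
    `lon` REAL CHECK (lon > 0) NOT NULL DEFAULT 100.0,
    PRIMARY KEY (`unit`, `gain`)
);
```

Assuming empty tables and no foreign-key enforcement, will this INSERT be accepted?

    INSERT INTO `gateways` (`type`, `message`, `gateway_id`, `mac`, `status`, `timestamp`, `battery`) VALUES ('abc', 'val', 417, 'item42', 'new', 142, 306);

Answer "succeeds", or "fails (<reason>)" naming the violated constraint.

unit is omitted from the column list and has no DEFAULT, so it would receive NULL.
But unit is declared NOT NULL.

fails (NOT NULL on unit)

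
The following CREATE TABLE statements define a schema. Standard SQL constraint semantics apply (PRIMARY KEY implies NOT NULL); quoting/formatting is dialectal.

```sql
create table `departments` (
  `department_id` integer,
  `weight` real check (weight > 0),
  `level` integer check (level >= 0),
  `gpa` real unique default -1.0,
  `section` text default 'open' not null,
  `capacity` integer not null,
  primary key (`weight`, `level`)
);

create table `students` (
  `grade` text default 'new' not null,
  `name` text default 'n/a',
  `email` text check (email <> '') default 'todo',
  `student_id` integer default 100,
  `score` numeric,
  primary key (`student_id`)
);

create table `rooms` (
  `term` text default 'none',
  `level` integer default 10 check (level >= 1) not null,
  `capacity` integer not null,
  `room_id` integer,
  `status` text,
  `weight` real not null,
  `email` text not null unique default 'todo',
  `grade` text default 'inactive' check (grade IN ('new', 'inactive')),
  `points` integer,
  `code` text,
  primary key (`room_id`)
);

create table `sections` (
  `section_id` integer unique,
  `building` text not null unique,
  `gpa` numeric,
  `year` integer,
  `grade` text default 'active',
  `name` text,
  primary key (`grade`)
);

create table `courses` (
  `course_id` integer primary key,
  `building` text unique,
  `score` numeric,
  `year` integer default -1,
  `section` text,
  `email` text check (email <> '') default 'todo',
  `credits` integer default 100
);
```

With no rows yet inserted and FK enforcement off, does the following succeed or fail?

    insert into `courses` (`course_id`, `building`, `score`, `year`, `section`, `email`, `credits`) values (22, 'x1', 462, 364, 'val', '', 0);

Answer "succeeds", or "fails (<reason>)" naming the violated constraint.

The value '' for email violates CHECK (email <> '').

fails (CHECK on email)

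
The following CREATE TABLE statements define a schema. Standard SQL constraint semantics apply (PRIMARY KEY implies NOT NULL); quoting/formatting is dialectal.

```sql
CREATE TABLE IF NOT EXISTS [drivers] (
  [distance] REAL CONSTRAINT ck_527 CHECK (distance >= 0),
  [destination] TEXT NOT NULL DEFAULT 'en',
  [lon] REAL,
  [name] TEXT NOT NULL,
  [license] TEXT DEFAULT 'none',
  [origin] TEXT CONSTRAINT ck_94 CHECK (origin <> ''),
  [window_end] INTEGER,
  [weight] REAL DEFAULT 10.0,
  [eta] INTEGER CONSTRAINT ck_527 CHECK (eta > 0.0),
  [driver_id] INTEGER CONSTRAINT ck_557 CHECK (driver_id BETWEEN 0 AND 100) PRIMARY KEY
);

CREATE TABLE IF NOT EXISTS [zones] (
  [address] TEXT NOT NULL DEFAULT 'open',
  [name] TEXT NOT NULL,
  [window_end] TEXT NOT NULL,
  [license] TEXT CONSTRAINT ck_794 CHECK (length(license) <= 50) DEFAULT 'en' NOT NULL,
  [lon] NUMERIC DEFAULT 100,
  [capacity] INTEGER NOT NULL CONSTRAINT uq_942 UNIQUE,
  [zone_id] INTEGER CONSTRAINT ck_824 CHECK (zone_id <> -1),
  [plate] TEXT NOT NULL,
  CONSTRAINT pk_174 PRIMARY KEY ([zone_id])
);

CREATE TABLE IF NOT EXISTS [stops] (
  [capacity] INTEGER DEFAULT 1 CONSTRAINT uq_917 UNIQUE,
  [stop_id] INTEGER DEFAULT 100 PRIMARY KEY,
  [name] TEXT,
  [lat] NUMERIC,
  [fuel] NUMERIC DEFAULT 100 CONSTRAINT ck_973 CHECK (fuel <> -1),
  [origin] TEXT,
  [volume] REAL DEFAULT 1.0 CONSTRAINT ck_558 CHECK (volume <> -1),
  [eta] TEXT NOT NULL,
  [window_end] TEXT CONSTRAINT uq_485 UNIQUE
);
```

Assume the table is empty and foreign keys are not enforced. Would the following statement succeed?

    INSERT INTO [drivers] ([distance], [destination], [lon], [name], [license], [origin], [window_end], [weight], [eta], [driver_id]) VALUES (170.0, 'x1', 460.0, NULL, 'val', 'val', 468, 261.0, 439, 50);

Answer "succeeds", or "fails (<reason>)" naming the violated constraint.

name is explicitly set to NULL, but name is declared NOT NULL.

fails (NOT NULL on name)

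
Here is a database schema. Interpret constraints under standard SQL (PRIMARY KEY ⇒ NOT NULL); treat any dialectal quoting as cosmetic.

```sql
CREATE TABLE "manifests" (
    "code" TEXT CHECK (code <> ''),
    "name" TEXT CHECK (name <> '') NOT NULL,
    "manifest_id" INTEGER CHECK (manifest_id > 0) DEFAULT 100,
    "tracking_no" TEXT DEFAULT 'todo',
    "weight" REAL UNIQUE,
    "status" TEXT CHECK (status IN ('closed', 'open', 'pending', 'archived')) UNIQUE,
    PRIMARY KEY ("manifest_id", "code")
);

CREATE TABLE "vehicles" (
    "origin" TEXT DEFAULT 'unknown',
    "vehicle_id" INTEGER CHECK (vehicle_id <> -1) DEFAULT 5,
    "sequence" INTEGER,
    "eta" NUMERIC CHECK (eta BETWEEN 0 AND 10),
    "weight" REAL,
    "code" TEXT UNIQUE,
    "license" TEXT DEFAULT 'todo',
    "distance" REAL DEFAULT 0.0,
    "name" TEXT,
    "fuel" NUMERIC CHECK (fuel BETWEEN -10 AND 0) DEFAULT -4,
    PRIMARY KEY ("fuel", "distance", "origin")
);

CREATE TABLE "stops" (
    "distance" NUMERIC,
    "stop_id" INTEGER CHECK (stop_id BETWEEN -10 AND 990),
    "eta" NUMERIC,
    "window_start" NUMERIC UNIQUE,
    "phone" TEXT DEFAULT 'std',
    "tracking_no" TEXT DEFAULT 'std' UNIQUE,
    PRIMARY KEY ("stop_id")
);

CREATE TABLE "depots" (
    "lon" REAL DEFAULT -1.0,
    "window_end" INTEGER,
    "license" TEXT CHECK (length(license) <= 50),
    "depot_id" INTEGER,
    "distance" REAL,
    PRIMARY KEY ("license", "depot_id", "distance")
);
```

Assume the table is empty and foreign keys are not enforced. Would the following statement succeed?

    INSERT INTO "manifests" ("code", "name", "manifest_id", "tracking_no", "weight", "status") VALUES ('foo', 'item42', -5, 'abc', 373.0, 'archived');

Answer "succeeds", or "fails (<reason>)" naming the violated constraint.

fails (CHECK on manifest_id)

The value -5 for manifest_id violates CHECK (manifest_id > 0).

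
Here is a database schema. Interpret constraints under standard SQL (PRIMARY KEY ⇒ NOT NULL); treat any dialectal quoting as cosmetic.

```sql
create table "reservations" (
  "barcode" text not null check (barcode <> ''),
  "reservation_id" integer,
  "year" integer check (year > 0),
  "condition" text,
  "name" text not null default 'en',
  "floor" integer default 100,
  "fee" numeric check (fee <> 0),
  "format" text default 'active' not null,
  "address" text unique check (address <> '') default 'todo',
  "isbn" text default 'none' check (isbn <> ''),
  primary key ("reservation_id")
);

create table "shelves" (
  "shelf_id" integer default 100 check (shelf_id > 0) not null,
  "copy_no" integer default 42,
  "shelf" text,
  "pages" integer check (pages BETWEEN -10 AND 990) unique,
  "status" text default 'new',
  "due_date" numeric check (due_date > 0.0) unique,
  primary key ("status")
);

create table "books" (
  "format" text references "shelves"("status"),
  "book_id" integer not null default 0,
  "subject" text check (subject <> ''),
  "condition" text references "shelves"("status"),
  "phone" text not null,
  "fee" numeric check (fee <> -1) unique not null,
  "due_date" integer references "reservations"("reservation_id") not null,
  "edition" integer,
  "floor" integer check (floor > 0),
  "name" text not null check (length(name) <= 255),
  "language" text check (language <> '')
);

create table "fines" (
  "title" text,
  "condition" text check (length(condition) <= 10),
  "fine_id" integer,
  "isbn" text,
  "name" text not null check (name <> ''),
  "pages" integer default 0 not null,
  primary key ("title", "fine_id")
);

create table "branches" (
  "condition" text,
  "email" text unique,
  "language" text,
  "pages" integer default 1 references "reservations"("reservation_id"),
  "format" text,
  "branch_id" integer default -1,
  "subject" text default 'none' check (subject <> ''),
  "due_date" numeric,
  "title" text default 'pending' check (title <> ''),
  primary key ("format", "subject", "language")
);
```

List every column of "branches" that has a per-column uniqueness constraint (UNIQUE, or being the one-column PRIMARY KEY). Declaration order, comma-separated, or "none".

email

- condition: no UNIQUE or single-column PK constraint.
- email: declared UNIQUE → unique.
- language: part of a composite PRIMARY KEY — only the tuple is unique, not this column on its own.
- pages: no UNIQUE or single-column PK constraint.
- format: part of a composite PRIMARY KEY — only the tuple is unique, not this column on its own.
- branch_id: no UNIQUE or single-column PK constraint.
- subject: part of a composite PRIMARY KEY — only the tuple is unique, not this column on its own.
- due_date: no UNIQUE or single-column PK constraint.
- title: no UNIQUE or single-column PK constraint.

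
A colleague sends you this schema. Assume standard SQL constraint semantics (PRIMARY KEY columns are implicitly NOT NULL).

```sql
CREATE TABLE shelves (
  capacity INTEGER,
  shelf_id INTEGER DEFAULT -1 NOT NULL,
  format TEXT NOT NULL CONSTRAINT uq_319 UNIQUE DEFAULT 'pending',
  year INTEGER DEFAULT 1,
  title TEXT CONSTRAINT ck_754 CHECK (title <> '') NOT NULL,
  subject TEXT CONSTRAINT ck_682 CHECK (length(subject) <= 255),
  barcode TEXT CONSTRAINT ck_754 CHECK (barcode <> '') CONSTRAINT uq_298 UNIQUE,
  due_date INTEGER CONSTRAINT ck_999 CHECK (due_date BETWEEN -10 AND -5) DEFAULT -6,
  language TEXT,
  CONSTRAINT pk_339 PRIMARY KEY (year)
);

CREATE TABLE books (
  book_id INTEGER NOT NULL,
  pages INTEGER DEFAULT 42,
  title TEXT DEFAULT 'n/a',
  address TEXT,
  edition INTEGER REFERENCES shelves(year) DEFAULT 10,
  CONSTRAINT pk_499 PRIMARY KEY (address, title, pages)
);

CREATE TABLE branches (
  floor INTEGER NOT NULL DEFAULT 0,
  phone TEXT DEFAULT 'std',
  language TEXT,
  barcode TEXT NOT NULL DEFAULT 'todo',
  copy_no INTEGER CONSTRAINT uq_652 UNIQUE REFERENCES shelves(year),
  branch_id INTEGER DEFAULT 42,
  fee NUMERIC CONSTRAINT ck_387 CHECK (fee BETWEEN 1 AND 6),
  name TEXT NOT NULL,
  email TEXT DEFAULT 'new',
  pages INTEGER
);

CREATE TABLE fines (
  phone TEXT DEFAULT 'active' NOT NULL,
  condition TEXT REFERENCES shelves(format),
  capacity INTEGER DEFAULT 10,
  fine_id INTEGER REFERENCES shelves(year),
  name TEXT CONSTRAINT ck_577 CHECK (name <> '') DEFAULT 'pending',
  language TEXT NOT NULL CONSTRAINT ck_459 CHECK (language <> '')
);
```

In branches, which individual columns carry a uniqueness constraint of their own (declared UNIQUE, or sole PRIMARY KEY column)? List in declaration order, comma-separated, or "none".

- floor: no UNIQUE or single-column PK constraint.
- phone: no UNIQUE or single-column PK constraint.
- language: no UNIQUE or single-column PK constraint.
- barcode: no UNIQUE or single-column PK constraint.
- copy_no: declared UNIQUE → unique.
- branch_id: no UNIQUE or single-column PK constraint.
- fee: no UNIQUE or single-column PK constraint.
- name: no UNIQUE or single-column PK constraint.
- email: no UNIQUE or single-column PK constraint.
- pages: no UNIQUE or single-column PK constraint.

copy_no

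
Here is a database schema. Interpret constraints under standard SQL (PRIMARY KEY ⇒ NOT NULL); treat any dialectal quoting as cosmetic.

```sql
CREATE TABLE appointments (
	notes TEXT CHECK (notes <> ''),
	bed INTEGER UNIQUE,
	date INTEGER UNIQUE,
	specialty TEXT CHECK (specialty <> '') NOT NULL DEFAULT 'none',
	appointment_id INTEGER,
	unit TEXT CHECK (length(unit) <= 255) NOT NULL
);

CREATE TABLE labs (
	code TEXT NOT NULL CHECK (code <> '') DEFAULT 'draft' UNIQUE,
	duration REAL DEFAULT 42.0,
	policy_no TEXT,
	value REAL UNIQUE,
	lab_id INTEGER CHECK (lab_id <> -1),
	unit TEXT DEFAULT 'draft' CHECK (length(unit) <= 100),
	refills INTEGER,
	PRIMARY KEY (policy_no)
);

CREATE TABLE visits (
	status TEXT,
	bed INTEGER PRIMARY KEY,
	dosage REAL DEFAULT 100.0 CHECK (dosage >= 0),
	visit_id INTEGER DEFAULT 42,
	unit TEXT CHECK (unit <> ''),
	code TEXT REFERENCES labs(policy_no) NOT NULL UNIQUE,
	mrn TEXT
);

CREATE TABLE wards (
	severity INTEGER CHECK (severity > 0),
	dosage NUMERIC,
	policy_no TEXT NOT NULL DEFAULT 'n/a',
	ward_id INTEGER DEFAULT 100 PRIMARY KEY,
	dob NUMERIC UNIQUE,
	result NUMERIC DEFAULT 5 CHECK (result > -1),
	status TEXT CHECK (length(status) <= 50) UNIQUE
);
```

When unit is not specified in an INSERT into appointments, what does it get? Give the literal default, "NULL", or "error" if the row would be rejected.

error

unit has no DEFAULT clause.
Omitting it would insert NULL, but it is declared NOT NULL, so the INSERT fails.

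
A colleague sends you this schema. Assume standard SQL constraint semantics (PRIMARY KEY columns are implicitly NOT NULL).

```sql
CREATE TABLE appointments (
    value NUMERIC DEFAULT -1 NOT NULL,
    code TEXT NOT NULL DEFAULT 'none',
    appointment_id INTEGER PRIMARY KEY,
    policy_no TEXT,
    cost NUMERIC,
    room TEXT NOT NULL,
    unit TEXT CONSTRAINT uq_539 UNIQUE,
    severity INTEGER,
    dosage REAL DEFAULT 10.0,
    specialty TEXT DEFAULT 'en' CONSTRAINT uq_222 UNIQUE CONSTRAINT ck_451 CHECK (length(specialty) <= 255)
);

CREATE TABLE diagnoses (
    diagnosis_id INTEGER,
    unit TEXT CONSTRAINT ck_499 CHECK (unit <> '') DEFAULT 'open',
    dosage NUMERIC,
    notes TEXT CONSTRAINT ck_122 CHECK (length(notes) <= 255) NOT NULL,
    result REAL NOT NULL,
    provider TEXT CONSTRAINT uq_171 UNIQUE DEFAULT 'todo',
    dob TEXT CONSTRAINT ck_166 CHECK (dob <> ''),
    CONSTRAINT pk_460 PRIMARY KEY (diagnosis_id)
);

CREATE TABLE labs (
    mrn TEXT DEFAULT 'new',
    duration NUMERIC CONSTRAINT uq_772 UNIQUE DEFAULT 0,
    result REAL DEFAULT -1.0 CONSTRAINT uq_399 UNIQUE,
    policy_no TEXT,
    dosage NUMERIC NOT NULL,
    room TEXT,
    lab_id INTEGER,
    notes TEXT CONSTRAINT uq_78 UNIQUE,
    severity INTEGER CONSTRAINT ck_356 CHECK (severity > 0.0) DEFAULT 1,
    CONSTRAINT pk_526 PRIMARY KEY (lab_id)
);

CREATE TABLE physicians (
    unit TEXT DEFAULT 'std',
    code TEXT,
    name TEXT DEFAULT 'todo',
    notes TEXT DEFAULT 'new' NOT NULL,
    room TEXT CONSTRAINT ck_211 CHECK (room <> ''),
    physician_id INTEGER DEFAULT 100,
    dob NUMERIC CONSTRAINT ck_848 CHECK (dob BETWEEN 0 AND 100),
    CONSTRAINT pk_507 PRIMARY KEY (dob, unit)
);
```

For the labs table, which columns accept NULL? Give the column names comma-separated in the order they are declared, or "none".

- mrn: DEFAULT only fills an omitted column; an explicit NULL is still allowed → nullable.
- duration: UNIQUE does not imply NOT NULL → nullable.
- result: UNIQUE does not imply NOT NULL → nullable.
- policy_no: no NOT NULL constraint applies → nullable.
- dosage: declared NOT NULL → not nullable.
- room: no NOT NULL constraint applies → nullable.
- lab_id: part of the PRIMARY KEY, which implies NOT NULL → not nullable.
- notes: UNIQUE does not imply NOT NULL → nullable.
- severity: CHECK does not forbid NULL (a CHECK constraint passes when its expression is NULL) → nullable.

mrn, duration, result, policy_no, room, notes, severity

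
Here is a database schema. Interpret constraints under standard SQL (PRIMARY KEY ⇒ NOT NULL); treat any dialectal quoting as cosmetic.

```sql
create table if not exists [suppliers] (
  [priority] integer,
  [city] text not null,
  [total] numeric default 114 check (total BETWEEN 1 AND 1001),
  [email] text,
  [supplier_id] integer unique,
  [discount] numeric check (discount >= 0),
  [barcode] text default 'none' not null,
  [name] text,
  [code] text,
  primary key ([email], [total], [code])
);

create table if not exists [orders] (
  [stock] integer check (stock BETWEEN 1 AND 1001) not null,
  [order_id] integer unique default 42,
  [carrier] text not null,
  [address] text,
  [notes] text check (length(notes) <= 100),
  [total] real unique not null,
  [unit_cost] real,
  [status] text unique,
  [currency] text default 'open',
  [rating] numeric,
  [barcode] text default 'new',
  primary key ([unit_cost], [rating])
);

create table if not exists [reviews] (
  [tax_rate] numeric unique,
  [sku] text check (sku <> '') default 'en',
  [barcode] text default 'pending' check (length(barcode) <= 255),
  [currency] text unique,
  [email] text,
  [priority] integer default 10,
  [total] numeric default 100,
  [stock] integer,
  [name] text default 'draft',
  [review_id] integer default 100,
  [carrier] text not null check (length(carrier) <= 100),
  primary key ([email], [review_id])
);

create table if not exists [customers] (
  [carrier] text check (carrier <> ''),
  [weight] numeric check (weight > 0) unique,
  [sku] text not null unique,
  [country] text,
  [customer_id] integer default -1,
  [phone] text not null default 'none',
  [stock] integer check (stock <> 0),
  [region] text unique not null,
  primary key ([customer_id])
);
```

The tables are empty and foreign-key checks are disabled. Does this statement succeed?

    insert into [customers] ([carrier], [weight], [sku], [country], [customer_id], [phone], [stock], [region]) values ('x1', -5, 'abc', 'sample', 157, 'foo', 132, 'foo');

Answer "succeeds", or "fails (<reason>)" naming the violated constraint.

The value -5 for weight violates CHECK (weight > 0).

fails (CHECK on weight)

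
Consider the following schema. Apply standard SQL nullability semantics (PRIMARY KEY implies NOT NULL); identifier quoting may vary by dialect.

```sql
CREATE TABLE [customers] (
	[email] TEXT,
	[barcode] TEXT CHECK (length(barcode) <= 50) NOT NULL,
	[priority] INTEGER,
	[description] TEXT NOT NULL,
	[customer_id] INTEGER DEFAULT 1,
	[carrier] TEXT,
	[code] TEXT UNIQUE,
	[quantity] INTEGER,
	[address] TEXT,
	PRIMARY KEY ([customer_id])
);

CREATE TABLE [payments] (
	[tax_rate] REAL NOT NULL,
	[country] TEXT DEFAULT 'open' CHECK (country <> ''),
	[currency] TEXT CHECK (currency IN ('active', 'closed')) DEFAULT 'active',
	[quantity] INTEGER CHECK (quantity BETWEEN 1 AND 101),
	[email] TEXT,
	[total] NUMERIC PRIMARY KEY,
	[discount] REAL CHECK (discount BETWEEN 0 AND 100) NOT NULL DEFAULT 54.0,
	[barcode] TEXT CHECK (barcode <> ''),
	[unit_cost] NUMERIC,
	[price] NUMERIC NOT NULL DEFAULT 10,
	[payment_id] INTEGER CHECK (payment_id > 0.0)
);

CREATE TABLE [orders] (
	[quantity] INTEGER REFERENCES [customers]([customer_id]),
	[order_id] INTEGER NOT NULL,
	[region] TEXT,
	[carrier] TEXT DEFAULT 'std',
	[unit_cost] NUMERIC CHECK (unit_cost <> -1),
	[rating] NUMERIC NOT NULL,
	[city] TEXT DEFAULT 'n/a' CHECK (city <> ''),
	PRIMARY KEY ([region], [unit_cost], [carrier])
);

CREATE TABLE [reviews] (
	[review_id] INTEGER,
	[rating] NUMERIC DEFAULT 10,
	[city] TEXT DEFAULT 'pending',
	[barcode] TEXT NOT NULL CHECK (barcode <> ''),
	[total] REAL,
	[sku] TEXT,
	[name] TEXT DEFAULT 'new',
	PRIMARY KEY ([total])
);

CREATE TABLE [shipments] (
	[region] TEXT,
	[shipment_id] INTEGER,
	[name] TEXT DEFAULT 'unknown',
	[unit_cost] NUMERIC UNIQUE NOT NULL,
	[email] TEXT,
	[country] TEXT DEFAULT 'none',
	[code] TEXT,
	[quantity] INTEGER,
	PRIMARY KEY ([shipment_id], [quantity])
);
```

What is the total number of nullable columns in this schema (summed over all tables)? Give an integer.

25

customers: 6 nullable (email, priority, carrier, code, quantity, address — PK (customer_id) and explicit NOT NULL columns excluded).
payments: 7 nullable (country, currency, quantity, email, barcode, unit_cost, payment_id — PK (total) and explicit NOT NULL columns excluded).
orders: 2 nullable (quantity, city — PK (region, unit_cost, carrier) and explicit NOT NULL columns excluded).
reviews: 5 nullable (review_id, rating, city, sku, name — PK (total) and explicit NOT NULL columns excluded).
shipments: 5 nullable (region, name, email, country, code — PK (shipment_id, quantity) and explicit NOT NULL columns excluded).
Total: 6 + 7 + 2 + 5 + 5 = 25.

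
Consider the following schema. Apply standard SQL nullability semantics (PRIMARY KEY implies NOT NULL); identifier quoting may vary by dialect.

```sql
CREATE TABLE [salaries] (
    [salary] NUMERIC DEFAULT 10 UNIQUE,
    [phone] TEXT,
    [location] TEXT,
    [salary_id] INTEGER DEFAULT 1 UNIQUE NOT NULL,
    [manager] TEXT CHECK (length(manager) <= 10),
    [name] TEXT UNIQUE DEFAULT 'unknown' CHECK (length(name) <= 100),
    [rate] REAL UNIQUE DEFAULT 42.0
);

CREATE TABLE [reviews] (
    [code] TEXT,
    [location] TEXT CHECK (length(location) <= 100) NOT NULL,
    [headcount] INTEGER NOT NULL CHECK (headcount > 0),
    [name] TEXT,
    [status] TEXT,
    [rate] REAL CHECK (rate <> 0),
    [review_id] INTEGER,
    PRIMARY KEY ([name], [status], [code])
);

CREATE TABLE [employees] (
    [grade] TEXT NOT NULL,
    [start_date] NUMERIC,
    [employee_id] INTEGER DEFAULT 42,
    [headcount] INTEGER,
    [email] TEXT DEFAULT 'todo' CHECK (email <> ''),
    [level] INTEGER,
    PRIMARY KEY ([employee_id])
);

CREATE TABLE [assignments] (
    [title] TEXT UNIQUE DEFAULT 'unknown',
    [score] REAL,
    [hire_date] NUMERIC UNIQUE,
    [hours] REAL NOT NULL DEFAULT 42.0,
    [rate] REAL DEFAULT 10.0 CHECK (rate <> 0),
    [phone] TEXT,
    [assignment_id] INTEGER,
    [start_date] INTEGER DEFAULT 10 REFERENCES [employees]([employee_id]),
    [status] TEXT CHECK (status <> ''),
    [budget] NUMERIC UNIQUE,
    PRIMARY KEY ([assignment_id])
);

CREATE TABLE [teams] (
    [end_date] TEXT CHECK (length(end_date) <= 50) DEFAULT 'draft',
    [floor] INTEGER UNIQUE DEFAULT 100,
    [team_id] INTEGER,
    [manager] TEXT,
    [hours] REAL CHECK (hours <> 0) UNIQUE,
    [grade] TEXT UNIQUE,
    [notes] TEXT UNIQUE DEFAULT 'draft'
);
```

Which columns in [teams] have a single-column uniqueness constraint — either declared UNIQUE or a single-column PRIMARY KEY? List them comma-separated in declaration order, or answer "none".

floor, hours, grade, notes

- end_date: no UNIQUE or single-column PK constraint.
- floor: declared UNIQUE → unique.
- team_id: no UNIQUE or single-column PK constraint.
- manager: no UNIQUE or single-column PK constraint.
- hours: declared UNIQUE → unique.
- grade: declared UNIQUE → unique.
- notes: declared UNIQUE → unique.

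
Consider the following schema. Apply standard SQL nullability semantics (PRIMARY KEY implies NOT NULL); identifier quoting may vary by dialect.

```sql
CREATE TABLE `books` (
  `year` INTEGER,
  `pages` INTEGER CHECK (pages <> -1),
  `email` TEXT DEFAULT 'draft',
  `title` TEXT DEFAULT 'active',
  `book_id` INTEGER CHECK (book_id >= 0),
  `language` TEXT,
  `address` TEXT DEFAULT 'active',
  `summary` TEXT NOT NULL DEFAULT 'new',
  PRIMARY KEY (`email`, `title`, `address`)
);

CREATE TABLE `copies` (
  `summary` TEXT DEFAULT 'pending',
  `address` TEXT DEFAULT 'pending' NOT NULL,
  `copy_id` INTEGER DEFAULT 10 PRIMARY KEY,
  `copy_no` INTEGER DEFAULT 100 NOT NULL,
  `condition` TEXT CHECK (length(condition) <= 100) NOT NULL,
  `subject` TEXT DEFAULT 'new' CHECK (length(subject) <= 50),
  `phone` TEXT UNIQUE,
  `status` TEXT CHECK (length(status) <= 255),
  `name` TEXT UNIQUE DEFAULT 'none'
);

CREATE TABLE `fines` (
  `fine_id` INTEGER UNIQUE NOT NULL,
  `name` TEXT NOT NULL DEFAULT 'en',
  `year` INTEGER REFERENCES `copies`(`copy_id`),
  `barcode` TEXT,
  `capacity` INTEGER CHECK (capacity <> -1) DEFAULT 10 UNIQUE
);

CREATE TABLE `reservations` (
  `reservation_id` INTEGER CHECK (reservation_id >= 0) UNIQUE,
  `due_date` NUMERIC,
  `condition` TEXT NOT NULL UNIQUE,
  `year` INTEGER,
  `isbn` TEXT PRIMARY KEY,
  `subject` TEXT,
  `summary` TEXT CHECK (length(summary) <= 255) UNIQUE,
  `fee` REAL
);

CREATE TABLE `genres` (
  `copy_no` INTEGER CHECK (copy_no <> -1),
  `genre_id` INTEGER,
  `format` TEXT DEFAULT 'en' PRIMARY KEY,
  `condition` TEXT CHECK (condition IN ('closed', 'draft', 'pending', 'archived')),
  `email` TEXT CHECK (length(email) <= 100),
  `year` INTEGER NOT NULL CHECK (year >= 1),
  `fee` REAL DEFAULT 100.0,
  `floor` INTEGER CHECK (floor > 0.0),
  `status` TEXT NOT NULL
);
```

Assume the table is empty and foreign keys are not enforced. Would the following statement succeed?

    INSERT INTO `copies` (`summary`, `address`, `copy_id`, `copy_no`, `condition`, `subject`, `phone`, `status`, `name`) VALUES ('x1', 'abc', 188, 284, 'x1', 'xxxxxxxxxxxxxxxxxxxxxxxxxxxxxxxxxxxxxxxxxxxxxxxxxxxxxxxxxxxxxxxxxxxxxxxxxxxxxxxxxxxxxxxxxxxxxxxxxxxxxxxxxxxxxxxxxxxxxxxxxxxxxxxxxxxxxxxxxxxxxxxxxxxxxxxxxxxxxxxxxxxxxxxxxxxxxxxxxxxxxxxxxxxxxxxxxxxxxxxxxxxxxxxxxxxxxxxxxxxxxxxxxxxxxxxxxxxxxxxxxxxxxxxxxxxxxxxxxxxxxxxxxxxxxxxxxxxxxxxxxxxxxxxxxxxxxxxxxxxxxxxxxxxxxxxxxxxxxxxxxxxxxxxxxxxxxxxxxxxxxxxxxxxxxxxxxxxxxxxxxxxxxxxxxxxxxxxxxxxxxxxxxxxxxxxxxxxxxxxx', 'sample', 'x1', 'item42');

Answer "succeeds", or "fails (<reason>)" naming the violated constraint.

fails (CHECK on subject)

The value 'xxxxxxxxxxxxxxxxxxxxxxxxxxxxxxxxxxxxxxxxxxxxxxxxxxxxxxxxxxxxxxxxxxxxxxxxxxxxxxxxxxxxxxxxxxxxxxxxxxxxxxxxxxxxxxxxxxxxxxxxxxxxxxxxxxxxxxxxxxxxxxxxxxxxxxxxxxxxxxxxxxxxxxxxxxxxxxxxxxxxxxxxxxxxxxxxxxxxxxxxxxxxxxxxxxxxxxxxxxxxxxxxxxxxxxxxxxxxxxxxxxxxxxxxxxxxxxxxxxxxxxxxxxxxxxxxxxxxxxxxxxxxxxxxxxxxxxxxxxxxxxxxxxxxxxxxxxxxxxxxxxxxxxxxxxxxxxxxxxxxxxxxxxxxxxxxxxxxxxxxxxxxxxxxxxxxxxxxxxxxxxxxxxxxxxxxxxxxxxxx' for subject violates CHECK (length(subject) <= 50).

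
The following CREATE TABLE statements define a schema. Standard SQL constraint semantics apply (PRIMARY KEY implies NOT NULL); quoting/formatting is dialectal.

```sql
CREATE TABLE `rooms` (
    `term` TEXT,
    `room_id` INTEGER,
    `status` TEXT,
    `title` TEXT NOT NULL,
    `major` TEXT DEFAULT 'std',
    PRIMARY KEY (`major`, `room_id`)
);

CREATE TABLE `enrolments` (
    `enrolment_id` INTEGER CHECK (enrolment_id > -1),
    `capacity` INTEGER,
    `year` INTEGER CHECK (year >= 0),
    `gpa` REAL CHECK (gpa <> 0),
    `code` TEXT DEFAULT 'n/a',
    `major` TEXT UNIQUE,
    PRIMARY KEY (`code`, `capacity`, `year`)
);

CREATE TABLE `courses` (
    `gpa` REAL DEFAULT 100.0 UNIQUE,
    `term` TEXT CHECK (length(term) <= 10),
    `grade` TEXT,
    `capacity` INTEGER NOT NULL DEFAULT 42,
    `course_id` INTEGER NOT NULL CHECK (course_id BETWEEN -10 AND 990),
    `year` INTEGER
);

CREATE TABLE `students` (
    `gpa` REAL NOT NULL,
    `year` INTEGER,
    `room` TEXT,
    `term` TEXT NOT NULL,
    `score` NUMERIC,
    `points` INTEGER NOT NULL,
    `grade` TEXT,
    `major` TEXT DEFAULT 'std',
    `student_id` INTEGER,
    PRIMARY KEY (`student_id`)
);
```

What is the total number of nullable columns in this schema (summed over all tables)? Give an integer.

rooms: 2 nullable (term, status — PK (major, room_id) and explicit NOT NULL columns excluded).
enrolments: 3 nullable (enrolment_id, gpa, major — PK (code, capacity, year) and explicit NOT NULL columns excluded).
courses: 4 nullable (gpa, term, grade, year — PK none and explicit NOT NULL columns excluded).
students: 5 nullable (year, room, score, grade, major — PK (student_id) and explicit NOT NULL columns excluded).
Total: 2 + 3 + 4 + 5 = 14.

14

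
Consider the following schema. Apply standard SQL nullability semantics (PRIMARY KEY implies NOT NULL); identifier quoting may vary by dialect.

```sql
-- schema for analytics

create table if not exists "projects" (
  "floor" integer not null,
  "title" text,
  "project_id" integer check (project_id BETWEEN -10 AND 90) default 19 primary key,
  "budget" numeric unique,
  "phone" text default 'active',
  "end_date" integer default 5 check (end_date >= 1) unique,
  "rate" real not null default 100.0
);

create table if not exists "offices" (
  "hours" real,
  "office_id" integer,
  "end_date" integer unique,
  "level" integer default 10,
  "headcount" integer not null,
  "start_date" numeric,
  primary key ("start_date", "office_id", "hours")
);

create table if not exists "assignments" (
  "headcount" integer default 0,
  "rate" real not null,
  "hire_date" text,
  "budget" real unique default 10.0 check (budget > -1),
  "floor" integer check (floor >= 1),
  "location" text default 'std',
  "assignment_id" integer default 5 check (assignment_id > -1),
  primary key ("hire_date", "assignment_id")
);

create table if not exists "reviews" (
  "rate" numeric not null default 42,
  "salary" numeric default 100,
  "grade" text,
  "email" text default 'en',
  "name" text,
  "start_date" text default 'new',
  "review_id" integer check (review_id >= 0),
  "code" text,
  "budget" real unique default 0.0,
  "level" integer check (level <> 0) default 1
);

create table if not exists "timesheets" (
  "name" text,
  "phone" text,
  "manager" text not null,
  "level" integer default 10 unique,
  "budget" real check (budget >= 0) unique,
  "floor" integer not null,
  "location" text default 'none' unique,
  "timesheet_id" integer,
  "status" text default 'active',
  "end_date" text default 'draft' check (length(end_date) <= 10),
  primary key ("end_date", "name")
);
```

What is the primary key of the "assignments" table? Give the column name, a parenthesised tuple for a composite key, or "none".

(hire_date, assignment_id)

A table-level PRIMARY KEY clause names 2 columns: hire_date, assignment_id.
This is a composite key — the combination is unique, not each column individually.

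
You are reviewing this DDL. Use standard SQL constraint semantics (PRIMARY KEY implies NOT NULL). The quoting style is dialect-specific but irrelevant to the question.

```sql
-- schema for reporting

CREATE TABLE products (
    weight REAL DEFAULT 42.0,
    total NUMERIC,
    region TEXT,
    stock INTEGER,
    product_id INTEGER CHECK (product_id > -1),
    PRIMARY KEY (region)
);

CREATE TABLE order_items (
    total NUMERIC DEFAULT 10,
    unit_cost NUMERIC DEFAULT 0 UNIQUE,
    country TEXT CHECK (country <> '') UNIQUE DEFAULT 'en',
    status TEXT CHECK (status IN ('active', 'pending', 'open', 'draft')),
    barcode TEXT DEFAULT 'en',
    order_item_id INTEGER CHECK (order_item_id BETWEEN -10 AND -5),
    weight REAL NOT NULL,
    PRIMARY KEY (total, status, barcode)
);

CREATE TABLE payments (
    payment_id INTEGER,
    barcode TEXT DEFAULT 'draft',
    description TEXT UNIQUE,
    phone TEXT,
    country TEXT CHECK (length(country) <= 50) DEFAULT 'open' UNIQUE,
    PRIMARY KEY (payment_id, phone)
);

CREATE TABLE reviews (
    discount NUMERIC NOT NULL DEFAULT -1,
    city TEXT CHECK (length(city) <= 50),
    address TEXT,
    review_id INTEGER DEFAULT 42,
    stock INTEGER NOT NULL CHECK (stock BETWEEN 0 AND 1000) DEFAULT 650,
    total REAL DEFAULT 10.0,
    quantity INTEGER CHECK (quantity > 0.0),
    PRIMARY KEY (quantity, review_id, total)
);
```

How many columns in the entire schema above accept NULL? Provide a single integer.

products: 4 nullable (weight, total, stock, product_id — PK (region) and explicit NOT NULL columns excluded).
order_items: 3 nullable (unit_cost, country, order_item_id — PK (total, status, barcode) and explicit NOT NULL columns excluded).
payments: 3 nullable (barcode, description, country — PK (payment_id, phone) and explicit NOT NULL columns excluded).
reviews: 2 nullable (city, address — PK (quantity, review_id, total) and explicit NOT NULL columns excluded).
Total: 4 + 3 + 3 + 2 = 12.

12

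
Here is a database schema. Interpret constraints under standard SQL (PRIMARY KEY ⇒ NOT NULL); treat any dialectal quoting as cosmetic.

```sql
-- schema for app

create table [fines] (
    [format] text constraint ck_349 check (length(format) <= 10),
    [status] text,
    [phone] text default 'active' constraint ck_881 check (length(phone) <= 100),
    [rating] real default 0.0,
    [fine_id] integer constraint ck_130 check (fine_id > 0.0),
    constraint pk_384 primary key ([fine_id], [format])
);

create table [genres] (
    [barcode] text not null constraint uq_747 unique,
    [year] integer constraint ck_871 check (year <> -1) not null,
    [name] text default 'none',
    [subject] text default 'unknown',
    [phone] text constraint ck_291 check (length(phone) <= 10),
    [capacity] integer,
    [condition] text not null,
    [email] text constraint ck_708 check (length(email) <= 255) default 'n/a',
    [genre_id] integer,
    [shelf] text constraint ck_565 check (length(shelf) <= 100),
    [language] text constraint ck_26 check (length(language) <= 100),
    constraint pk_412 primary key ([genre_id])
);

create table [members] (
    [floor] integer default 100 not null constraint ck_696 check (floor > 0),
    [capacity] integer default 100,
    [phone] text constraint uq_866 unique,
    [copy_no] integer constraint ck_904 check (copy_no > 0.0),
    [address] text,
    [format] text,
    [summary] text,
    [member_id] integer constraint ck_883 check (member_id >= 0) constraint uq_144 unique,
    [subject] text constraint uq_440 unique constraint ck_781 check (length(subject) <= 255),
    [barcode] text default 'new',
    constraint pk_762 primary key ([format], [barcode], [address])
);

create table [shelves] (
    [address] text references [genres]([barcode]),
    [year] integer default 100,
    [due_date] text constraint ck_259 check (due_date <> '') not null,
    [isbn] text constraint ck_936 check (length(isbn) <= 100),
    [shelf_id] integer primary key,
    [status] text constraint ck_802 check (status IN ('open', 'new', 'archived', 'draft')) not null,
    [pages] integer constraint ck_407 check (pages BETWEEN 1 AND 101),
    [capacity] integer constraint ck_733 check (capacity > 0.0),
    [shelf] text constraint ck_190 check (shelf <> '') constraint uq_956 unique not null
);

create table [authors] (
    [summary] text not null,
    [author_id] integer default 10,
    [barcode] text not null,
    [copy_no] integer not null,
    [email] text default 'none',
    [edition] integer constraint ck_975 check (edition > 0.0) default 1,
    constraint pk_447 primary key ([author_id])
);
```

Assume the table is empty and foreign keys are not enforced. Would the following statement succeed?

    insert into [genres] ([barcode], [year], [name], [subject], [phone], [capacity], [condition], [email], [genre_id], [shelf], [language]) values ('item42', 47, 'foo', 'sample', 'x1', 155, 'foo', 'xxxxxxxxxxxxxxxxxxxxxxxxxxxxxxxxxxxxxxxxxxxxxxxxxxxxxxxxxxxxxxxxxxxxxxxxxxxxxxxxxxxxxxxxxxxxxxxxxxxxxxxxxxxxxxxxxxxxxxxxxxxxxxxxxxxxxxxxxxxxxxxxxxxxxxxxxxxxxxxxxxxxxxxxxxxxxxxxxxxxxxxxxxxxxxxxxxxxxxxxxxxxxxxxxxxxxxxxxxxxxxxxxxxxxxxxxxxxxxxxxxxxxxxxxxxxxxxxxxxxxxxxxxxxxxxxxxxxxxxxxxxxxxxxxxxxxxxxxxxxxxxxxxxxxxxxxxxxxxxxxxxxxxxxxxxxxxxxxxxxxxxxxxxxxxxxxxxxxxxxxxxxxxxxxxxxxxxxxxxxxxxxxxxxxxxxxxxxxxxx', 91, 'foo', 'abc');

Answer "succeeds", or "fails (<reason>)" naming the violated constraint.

fails (CHECK on email)

The value 'xxxxxxxxxxxxxxxxxxxxxxxxxxxxxxxxxxxxxxxxxxxxxxxxxxxxxxxxxxxxxxxxxxxxxxxxxxxxxxxxxxxxxxxxxxxxxxxxxxxxxxxxxxxxxxxxxxxxxxxxxxxxxxxxxxxxxxxxxxxxxxxxxxxxxxxxxxxxxxxxxxxxxxxxxxxxxxxxxxxxxxxxxxxxxxxxxxxxxxxxxxxxxxxxxxxxxxxxxxxxxxxxxxxxxxxxxxxxxxxxxxxxxxxxxxxxxxxxxxxxxxxxxxxxxxxxxxxxxxxxxxxxxxxxxxxxxxxxxxxxxxxxxxxxxxxxxxxxxxxxxxxxxxxxxxxxxxxxxxxxxxxxxxxxxxxxxxxxxxxxxxxxxxxxxxxxxxxxxxxxxxxxxxxxxxxxxxxxxxxx' for email violates CHECK (length(email) <= 255).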